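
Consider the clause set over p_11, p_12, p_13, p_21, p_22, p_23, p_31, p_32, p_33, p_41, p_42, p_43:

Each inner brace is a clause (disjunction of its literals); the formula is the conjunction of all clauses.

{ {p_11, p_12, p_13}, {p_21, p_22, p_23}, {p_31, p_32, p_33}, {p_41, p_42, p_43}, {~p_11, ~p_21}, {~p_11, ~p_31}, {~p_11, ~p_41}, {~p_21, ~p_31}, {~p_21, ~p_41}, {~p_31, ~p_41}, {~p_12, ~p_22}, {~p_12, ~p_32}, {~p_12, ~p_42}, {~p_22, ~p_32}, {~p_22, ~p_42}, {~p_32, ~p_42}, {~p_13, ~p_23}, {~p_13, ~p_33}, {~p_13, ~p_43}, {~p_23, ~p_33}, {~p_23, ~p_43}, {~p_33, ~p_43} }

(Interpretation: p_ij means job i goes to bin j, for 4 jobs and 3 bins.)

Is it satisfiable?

Branch on p_11: set p_11 = 0.
Branch on p_12: set p_12 = 1.
Unit clause (~p_22) forces p_22 = 0.
Unit clause (~p_32) forces p_32 = 0.
Unit clause (~p_42) forces p_42 = 0.
Branch on p_21: set p_21 = 1.
Unit clause (~p_31) forces p_31 = 0.
Unit clause (p_33) forces p_33 = 1.
Unit clause (~p_41) forces p_41 = 0.
Unit clause (p_43) forces p_43 = 1.
That conflicts with the unit clause (~p_43).
That branch fails; take p_21 = 0 instead.
Unit clause (p_23) forces p_23 = 1.
Unit clause (~p_13) forces p_13 = 0.
Unit clause (~p_33) forces p_33 = 0.
Unit clause (p_31) forces p_31 = 1.
Unit clause (~p_41) forces p_41 = 0.
Unit clause (p_43) forces p_43 = 1.
That conflicts with the unit clause (~p_43).
Either choice for p_21 ends in contradiction.
That branch fails; take p_12 = 0 instead.
Unit clause (p_13) forces p_13 = 1.
Unit clause (~p_23) forces p_23 = 0.
Unit clause (~p_33) forces p_33 = 0.
Unit clause (~p_43) forces p_43 = 0.
Branch on p_21: set p_21 = 1.
Unit clause (~p_31) forces p_31 = 0.
Unit clause (p_32) forces p_32 = 1.
Unit clause (~p_41) forces p_41 = 0.
Unit clause (p_42) forces p_42 = 1.
That conflicts with the unit clause (~p_42).
That branch fails; take p_21 = 0 instead.
Unit clause (p_22) forces p_22 = 1.
Unit clause (~p_32) forces p_32 = 0.
Unit clause (p_31) forces p_31 = 1.
Unit clause (~p_41) forces p_41 = 0.
Unit clause (p_42) forces p_42 = 1.
That conflicts with the unit clause (~p_42).
Either choice for p_21 ends in contradiction.
Either choice for p_12 ends in contradiction.
That branch fails; take p_11 = 1 instead.
Unit clause (~p_21) forces p_21 = 0.
Unit clause (~p_31) forces p_31 = 0.
Unit clause (~p_41) forces p_41 = 0.
Branch on p_22: set p_22 = 1.
Unit clause (~p_12) forces p_12 = 0.
Unit clause (~p_32) forces p_32 = 0.
Unit clause (p_33) forces p_33 = 1.
Unit clause (~p_42) forces p_42 = 0.
Unit clause (p_43) forces p_43 = 1.
That conflicts with the unit clause (~p_43).
That branch fails; take p_22 = 0 instead.
Unit clause (p_23) forces p_23 = 1.
Unit clause (~p_13) forces p_13 = 0.
Unit clause (~p_33) forces p_33 = 0.
Unit clause (p_32) forces p_32 = 1.
Unit clause (~p_12) forces p_12 = 0.
Unit clause (~p_42) forces p_42 = 0.
Unit clause (p_43) forces p_43 = 1.
That conflicts with the unit clause (~p_43).
Either choice for p_22 ends in contradiction.
Either choice for p_11 ends in contradiction.
No assignment satisfies every clause.

Unsatisfiable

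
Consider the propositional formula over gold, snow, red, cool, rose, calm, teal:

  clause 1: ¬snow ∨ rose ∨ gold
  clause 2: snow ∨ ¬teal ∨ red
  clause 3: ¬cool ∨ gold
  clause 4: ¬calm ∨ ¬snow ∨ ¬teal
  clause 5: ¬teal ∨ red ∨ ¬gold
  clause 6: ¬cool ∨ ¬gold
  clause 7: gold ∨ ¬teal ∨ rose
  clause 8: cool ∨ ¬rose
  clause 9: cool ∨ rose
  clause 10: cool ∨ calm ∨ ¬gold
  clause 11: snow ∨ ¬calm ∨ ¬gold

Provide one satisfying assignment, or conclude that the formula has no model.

Suppose cool = False.
From the singleton clause (¬rose), rose = False.
Now (rose) is unsatisfied and unit — conflict.
That branch fails; take cool = True instead.
From the singleton clause (gold), gold = True.
Now (¬gold) is unsatisfied and unit — conflict.
Either choice for cool ends in contradiction.

UNSATISFIABLE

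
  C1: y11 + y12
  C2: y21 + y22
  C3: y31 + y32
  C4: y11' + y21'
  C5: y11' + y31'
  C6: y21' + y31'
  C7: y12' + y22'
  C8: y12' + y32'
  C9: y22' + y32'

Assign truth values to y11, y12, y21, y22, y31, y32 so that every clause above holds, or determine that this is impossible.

Suppose y11 = 1.
Unit clause (y21') forces y21 = 0.
Unit clause (y22) forces y22 = 1.
Unit clause (y31') forces y31 = 0.
Unit clause (y32) forces y32 = 1.
But (y32') is also a unit clause — contradiction.
Backtrack on y11: now try y11 = 0.
Unit clause (y12) forces y12 = 1.
Unit clause (y22') forces y22 = 0.
Unit clause (y21) forces y21 = 1.
Unit clause (y31') forces y31 = 0.
Unit clause (y32) forces y32 = 1.
But (y32') is also a unit clause — contradiction.
Neither y11 = 1 nor y11 = 0 works.

UNSATISFIABLE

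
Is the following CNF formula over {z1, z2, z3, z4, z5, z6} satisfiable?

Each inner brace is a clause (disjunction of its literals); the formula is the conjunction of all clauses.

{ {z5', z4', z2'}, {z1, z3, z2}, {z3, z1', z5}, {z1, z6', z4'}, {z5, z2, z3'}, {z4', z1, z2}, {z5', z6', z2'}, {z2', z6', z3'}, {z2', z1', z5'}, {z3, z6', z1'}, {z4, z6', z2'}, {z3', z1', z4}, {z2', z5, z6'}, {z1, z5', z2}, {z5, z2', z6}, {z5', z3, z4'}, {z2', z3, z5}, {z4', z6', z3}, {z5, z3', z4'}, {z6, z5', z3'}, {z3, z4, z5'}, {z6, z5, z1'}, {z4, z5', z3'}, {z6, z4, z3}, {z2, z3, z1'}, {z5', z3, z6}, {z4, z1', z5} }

Satisfiable

Suppose z5 = 1.
Suppose z4 = 1.
The clause (z2') is unit, so z2 = 0.
The clause (z1) is unit, so z1 = 1.
The clause (z3) is unit, so z3 = 1.
The clause (z6) is unit, so z6 = 1.
This assignment satisfies each clause.
A satisfying assignment: z1: 1, z2: 0, z3: 1, z4: 1, z5: 1, z6: 1.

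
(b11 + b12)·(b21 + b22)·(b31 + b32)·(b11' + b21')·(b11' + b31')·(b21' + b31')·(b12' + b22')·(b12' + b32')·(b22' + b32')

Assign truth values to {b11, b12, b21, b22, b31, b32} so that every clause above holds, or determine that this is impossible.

Suppose b11 = 1.
Unit clause (b21') forces b21 = 0.
Unit clause (b22) forces b22 = 1.
Unit clause (b31') forces b31 = 0.
Unit clause (b32) forces b32 = 1.
That conflicts with the unit clause (b32').
So b11 must be the other value — set b11 = 0.
Unit clause (b12) forces b12 = 1.
Unit clause (b22') forces b22 = 0.
Unit clause (b21) forces b21 = 1.
Unit clause (b31') forces b31 = 0.
Unit clause (b32) forces b32 = 1.
That conflicts with the unit clause (b32').
Both values of b11 lead to a conflict.

UNSATISFIABLE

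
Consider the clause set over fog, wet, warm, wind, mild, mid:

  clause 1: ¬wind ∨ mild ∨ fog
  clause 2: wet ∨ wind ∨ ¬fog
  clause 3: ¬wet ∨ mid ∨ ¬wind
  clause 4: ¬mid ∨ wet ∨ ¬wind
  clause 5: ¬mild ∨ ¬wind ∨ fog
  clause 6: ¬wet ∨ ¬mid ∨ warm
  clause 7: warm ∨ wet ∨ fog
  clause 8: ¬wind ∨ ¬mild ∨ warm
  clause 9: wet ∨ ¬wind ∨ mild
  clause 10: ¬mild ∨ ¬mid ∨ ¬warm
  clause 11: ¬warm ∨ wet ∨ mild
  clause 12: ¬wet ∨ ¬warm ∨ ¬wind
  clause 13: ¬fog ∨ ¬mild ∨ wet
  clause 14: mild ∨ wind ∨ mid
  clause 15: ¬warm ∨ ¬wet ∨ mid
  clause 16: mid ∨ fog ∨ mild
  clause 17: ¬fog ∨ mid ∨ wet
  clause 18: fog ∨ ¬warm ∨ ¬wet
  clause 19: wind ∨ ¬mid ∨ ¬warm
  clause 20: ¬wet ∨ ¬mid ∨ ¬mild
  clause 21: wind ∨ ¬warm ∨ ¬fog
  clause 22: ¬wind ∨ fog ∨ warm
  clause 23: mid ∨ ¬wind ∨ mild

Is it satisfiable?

Yes

Suppose wind = False.
Suppose wet = True.
Suppose mid = False.
(mild) alone gives mild = True.
(¬warm) alone gives warm = False.
All clauses hold; fog can take either value.
A satisfying assignment: fog: True, wet: True, warm: False, wind: False, mild: True, mid: False.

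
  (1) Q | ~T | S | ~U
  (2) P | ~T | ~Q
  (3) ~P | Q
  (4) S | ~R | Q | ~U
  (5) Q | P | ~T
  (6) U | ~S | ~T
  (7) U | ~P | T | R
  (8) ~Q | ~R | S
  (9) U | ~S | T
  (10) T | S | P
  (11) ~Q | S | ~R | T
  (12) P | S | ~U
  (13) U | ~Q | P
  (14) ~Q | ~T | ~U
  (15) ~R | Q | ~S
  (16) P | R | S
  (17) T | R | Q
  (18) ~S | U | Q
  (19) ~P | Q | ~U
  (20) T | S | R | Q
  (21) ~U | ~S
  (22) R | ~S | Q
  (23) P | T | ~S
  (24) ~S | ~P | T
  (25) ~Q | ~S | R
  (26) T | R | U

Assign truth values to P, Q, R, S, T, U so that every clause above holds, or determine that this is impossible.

Branch on P: set P = 1.
The clause (Q) is unit, so Q = 1.
Branch on R: set R = 0.
The clause (~S) is unit, so S = 0.
Branch on U: set U = 1.
The clause (~T) is unit, so T = 0.
This assignment satisfies each clause.

P=1,  Q=1,  R=0,  S=0,  T=0,  U=1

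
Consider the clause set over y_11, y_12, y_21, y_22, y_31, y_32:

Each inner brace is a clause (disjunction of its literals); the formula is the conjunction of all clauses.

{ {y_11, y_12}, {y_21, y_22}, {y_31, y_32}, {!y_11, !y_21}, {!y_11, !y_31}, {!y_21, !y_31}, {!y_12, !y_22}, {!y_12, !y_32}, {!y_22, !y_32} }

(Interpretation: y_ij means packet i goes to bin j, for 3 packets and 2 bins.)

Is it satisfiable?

Case y_11 = true:
The clause (!y_21) is unit, so y_21 = false.
The clause (y_22) is unit, so y_22 = true.
The clause (!y_31) is unit, so y_31 = false.
The clause (y_32) is unit, so y_32 = true.
But (!y_32) is also a unit clause — contradiction.
That branch fails; take y_11 = false instead.
The clause (y_12) is unit, so y_12 = true.
The clause (!y_22) is unit, so y_22 = false.
The clause (y_21) is unit, so y_21 = true.
The clause (!y_31) is unit, so y_31 = false.
The clause (y_32) is unit, so y_32 = true.
But (!y_32) is also a unit clause — contradiction.
Both values of y_11 lead to a conflict.
No assignment satisfies every clause.

No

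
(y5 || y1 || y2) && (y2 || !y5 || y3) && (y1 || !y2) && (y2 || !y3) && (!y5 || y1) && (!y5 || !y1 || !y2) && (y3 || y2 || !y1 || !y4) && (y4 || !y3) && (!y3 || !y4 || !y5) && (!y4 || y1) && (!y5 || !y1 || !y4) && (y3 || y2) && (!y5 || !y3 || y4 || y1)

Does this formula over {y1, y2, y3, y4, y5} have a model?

Suppose y1 = true.
Suppose y2 = true.
Unit clause (!y5) forces y5 = false.
Suppose y4 = true.
All clauses hold; y3 can take either value.
A satisfying assignment: y1: true, y2: true, y3: true, y4: true, y5: false.

Yes, satisfiable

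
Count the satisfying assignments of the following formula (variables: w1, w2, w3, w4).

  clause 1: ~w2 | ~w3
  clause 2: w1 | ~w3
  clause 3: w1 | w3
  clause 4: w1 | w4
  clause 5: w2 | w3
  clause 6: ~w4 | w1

There are 2^4 = 16 truth assignments over (w1, w2, w3, w4).
Check each against the 6 clauses (columns in the order w1, w2, w3, w4):
  F F F F  ✗ fails (w1 | w3)
  F F F T  ✗ fails (w1 | w3)
  F F T F  ✗ fails (w1 | ~w3)
  F F T T  ✗ fails (w1 | ~w3)
  F T F F  ✗ fails (w1 | w3)
  F T F T  ✗ fails (w1 | w3)
  F T T F  ✗ fails (~w2 | ~w3)
  F T T T  ✗ fails (~w2 | ~w3)
  T F F F  ✗ fails (w2 | w3)
  T F F T  ✗ fails (w2 | w3)
  T F T F  ✓ satisfies all
  T F T T  ✓ satisfies all
  T T F F  ✓ satisfies all
  T T F T  ✓ satisfies all
  T T T F  ✗ fails (~w2 | ~w3)
  T T T T  ✗ fails (~w2 | ~w3)
4 of the 16 rows are models.

4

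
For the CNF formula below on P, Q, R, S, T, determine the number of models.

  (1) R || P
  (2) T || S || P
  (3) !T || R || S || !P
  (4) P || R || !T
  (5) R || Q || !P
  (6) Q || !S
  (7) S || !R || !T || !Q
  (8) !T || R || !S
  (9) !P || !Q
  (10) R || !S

There are 2^5 = 32 truth assignments over (P, Q, R, S, T).
Split on R. With R = true, the clauses containing R are satisfied and !R drops from the rest; 5 of the 2^4 = 16 assignments to the other variables satisfy what remains.
With R = false, by the same count on the reduced clause set, 0 assignments work.
Total: 5 + 0 = 5.

5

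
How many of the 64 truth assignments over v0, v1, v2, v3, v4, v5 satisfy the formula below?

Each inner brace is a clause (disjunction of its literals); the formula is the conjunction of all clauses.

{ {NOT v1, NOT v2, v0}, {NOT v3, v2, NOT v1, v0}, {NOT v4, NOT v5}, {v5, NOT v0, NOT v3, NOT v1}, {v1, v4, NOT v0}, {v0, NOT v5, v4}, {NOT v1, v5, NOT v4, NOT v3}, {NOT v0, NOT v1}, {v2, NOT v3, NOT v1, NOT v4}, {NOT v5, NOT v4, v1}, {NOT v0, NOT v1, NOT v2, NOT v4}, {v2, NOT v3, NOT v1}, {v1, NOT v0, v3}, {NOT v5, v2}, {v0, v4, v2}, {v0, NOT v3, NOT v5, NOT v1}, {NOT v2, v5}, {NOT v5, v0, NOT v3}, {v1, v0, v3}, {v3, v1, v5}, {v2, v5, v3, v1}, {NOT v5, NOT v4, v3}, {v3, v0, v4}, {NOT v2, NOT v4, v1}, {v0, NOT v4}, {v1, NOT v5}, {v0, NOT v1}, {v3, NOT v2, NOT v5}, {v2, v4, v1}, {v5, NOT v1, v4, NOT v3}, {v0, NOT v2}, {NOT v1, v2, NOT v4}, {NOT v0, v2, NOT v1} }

There are 2^6 = 64 truth assignments over (v0, v1, v2, v3, v4, v5).
Split on v2. With v2 = true, the clauses containing v2 are satisfied and NOT v2 drops from the rest; 0 of the 2^5 = 32 assignments to the other variables satisfy what remains.
With v2 = false, by the same count on the reduced clause set, 1 assignment works.
Total: 0 + 1 = 1.

1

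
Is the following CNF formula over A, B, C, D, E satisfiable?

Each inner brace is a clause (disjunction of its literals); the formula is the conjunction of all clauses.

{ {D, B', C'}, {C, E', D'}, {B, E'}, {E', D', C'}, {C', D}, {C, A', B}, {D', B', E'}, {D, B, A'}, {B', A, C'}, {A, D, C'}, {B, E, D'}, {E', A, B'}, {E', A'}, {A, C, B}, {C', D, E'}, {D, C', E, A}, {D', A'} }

Yes

Branch on B: set B = 1.
Branch on D: set D = 0.
From the singleton clause (C'), C = 0.
Branch on E: set E = 0.
Every clause is now satisfied; A is unconstrained.
A satisfying assignment: A=0; B=1; C=0; D=0; E=0.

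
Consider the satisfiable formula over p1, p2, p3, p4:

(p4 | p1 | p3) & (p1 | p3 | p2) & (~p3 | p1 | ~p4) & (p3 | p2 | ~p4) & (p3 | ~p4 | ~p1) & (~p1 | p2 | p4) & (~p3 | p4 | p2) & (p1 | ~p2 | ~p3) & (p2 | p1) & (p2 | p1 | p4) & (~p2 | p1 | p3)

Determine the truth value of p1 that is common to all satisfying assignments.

True

Suppose p1 = 0.
The clause (p2) is unit, so p2 = 1.
The clause (~p3) is unit, so p3 = 0.
But (p3) is also a unit clause — contradiction.
So every satisfying assignment has p1 = True.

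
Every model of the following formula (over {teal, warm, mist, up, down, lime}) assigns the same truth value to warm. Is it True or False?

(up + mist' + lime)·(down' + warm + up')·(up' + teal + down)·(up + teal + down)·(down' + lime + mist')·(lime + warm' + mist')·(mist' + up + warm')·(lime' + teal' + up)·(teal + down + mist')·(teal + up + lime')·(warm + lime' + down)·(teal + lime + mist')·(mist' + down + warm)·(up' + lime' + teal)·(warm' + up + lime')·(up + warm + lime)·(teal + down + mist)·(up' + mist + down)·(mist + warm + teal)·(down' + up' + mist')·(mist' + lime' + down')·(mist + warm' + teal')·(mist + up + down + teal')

Suppose warm = 0.
Suppose down = 0.
From the singleton clause (lime'), lime = 0.
From the singleton clause (mist'), mist = 0.
From the singleton clause (up), up = 1.
But (up') is also a unit clause — contradiction.
Undo down and try down = 1.
From the singleton clause (up'), up = 0.
From the singleton clause (lime), lime = 1.
From the singleton clause (teal'), teal = 0.
But (teal) is also a unit clause — contradiction.
Neither down = 1 nor down = 0 works.
So every satisfying assignment has warm = True.

True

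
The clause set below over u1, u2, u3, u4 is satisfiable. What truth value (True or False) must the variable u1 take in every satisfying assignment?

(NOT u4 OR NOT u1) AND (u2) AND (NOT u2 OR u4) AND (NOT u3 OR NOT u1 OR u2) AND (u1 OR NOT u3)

Suppose u1 = true.
From the singleton clause (NOT u4), u4 = false.
From the singleton clause (u2), u2 = true.
Now (NOT u2) is unsatisfied and unit — conflict.
So every satisfying assignment has u1 = False.

False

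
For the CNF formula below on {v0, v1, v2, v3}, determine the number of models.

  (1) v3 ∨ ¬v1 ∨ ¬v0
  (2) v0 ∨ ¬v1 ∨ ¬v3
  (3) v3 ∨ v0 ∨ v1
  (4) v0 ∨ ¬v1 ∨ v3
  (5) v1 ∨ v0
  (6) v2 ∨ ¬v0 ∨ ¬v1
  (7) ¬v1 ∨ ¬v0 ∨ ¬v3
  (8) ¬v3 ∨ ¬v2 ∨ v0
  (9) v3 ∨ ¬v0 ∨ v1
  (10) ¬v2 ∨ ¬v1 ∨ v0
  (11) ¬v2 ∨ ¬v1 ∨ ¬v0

There are 2^4 = 16 truth assignments over (v0, v1, v2, v3).
Split on v0. With v0 = True, the clauses containing v0 are satisfied and ¬v0 drops from the rest; 2 of the 2^3 = 8 assignments to the other variables satisfy what remains.
With v0 = False, by the same count on the reduced clause set, 0 assignments work.
Total: 2 + 0 = 2.

2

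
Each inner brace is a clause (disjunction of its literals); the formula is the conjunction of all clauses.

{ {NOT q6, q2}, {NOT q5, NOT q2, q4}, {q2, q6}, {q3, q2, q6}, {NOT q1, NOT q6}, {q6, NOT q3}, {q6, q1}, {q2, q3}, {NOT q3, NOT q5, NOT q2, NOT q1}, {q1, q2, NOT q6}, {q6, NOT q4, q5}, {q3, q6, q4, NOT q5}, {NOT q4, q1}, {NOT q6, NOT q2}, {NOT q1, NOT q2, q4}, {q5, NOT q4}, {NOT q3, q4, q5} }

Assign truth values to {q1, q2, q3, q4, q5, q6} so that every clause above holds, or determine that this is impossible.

Suppose q6 = false.
Unit clause (q2) forces q2 = true.
Unit clause (NOT q3) forces q3 = false.
Unit clause (q1) forces q1 = true.
Unit clause (q4) forces q4 = true.
Unit clause (q5) forces q5 = true.
This assignment satisfies each clause.

q1=true, q2=true, q3=false, q4=true, q5=true, q6=false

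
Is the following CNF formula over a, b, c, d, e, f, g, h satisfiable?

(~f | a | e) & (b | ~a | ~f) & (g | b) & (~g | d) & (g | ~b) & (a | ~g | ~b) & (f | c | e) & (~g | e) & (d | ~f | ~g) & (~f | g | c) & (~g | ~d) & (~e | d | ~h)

Suppose g = 1.
The clause (d) is unit, so d = 1.
But (~d) is also a unit clause — contradiction.
Backtrack on g: now try g = 0.
The clause (b) is unit, so b = 1.
But (~b) is also a unit clause — contradiction.
Neither g = 1 nor g = 0 works.
No assignment satisfies every clause.

No, unsatisfiable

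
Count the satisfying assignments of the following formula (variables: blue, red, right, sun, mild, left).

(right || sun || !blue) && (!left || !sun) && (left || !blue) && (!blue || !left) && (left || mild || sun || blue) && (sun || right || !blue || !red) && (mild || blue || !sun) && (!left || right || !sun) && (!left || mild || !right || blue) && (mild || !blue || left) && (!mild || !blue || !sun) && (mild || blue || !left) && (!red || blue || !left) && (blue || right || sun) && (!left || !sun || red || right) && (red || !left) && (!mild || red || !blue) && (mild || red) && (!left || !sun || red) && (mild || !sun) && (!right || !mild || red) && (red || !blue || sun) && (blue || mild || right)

There are 2^6 = 64 truth assignments over (blue, red, right, sun, mild, left).
Split on mild. With mild = true, the clauses containing mild are satisfied and !mild drops from the rest; 4 of the 2^5 = 32 assignments to the other variables satisfy what remains.
With mild = false, by the same count on the reduced clause set, 0 assignments work.
(One model: blue=F, red=F, right=F, sun=T, mild=T, left=F.)
Total: 4 + 0 = 4.

4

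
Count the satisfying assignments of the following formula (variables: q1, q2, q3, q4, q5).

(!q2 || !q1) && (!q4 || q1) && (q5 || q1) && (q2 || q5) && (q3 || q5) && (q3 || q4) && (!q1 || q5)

5

There are 2^5 = 32 truth assignments over (q1, q2, q3, q4, q5).
Split on q4. With q4 = true, the clauses containing q4 are satisfied and !q4 drops from the rest; 2 of the 2^4 = 16 assignments to the other variables satisfy what remains.
With q4 = false, by the same count on the reduced clause set, 3 assignments work.
Total: 2 + 3 = 5.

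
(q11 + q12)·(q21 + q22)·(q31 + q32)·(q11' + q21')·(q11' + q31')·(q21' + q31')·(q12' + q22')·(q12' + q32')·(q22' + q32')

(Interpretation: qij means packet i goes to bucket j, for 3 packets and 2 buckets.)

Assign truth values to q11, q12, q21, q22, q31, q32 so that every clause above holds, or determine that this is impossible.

Branch on q11: set q11 = 1.
Unit clause (q21') forces q21 = 0.
Unit clause (q22) forces q22 = 1.
Unit clause (q31') forces q31 = 0.
Unit clause (q32) forces q32 = 1.
That conflicts with the unit clause (q32').
So q11 must be the other value — set q11 = 0.
Unit clause (q12) forces q12 = 1.
Unit clause (q22') forces q22 = 0.
Unit clause (q21) forces q21 = 1.
Unit clause (q31') forces q31 = 0.
Unit clause (q32) forces q32 = 1.
That conflicts with the unit clause (q32').
Both values of q11 lead to a conflict.

UNSATISFIABLE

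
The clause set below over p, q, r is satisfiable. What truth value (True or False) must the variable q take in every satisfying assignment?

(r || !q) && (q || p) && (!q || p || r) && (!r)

Suppose q = true.
(r) alone gives r = true.
That conflicts with the unit clause (!r).
So every satisfying assignment has q = False.

False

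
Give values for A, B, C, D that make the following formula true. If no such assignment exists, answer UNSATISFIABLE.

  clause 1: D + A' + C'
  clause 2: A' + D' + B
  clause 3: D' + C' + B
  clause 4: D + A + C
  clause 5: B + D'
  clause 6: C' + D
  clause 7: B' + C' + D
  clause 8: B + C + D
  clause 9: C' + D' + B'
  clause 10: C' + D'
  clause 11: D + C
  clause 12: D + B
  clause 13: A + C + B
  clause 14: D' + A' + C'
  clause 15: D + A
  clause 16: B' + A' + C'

A ↦ 1,  B ↦ 1,  C ↦ 0,  D ↦ 1

Suppose B = 1.
Suppose C = 0.
(D) alone gives D = 1.
No clause remains; A is free.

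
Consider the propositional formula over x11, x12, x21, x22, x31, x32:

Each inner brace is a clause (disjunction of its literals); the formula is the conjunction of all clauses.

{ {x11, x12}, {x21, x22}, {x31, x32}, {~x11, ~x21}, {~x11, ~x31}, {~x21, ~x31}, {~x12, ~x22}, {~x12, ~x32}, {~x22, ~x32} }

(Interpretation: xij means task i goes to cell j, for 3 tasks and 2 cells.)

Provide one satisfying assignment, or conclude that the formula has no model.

Branch on x11: set x11 = 1.
(~x21) alone gives x21 = 0.
(x22) alone gives x22 = 1.
(~x31) alone gives x31 = 0.
(x32) alone gives x32 = 1.
But (~x32) is also a unit clause — contradiction.
Backtrack on x11: now try x11 = 0.
(x12) alone gives x12 = 1.
(~x22) alone gives x22 = 0.
(x21) alone gives x21 = 1.
(~x31) alone gives x31 = 0.
(x32) alone gives x32 = 1.
But (~x32) is also a unit clause — contradiction.
Neither x11 = 1 nor x11 = 0 works.

UNSATISFIABLE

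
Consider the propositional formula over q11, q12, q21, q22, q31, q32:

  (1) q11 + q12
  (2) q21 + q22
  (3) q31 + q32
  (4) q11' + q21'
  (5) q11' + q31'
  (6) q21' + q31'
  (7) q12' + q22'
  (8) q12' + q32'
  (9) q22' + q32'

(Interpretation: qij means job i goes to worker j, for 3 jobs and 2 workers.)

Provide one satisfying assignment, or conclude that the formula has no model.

UNSATISFIABLE

Branch on q11: set q11 = 1.
Unit clause (q21') forces q21 = 0.
Unit clause (q22) forces q22 = 1.
Unit clause (q31') forces q31 = 0.
Unit clause (q32) forces q32 = 1.
But (q32') is also a unit clause — contradiction.
So q11 must be the other value — set q11 = 0.
Unit clause (q12) forces q12 = 1.
Unit clause (q22') forces q22 = 0.
Unit clause (q21) forces q21 = 1.
Unit clause (q31') forces q31 = 0.
Unit clause (q32) forces q32 = 1.
But (q32') is also a unit clause — contradiction.
Neither q11 = 1 nor q11 = 0 works.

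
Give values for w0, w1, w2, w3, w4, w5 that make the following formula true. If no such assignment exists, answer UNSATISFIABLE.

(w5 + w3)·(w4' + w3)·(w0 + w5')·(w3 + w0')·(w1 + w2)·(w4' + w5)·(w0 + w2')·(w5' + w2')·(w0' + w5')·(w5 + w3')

UNSATISFIABLE

Try w5 = 1.
(w0) alone gives w0 = 1.
But (w0') is also a unit clause — contradiction.
That branch fails; take w5 = 0 instead.
(w3) alone gives w3 = 1.
But (w3') is also a unit clause — contradiction.
Both values of w5 lead to a conflict.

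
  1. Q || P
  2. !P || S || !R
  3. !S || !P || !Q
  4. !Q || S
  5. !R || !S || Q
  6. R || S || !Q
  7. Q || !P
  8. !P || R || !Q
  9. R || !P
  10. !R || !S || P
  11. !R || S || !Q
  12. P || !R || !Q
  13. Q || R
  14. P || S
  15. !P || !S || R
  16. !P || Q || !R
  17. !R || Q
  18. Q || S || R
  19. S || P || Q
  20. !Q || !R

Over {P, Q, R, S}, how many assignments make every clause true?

1

There are 2^4 = 16 truth assignments over (P, Q, R, S).
Check each against the 20 clauses (columns in the order P, Q, R, S):
  F F F F  ✗ fails (Q || P)
  F F F T  ✗ fails (Q || P)
  F F T F  ✗ fails (Q || P)
  F F T T  ✗ fails (Q || P)
  F T F F  ✗ fails (!Q || S)
  F T F T  ✓ satisfies all
  F T T F  ✗ fails (!Q || S)
  F T T T  ✗ fails (!R || !S || P)
  T F F F  ✗ fails (Q || !P)
  T F F T  ✗ fails (Q || !P)
  T F T F  ✗ fails (!P || S || !R)
  T F T T  ✗ fails (!R || !S || Q)
  T T F F  ✗ fails (!Q || S)
  T T F T  ✗ fails (!S || !P || !Q)
  T T T F  ✗ fails (!P || S || !R)
  T T T T  ✗ fails (!S || !P || !Q)
1 of the 16 rows is a model.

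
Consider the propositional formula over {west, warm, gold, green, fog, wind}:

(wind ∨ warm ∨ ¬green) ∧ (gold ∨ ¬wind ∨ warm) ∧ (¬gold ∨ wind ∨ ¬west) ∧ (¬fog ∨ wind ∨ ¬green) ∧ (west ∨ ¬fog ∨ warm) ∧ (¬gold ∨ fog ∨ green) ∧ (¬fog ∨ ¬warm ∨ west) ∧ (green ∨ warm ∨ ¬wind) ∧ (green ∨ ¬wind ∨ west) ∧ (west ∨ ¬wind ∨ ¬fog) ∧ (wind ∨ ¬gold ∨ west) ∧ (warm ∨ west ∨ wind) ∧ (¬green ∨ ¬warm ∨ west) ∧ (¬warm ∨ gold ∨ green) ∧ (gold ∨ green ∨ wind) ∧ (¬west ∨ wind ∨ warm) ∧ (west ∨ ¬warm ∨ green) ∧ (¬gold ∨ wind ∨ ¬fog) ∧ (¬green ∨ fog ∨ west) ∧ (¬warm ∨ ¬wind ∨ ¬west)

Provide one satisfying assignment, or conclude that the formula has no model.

west=True; warm=False; gold=True; green=True; fog=False; wind=True

Suppose wind = True.
Suppose gold = True.
Suppose fog = False.
(green) alone gives green = True.
(west) alone gives west = True.
(¬warm) alone gives warm = False.
Every clause now holds.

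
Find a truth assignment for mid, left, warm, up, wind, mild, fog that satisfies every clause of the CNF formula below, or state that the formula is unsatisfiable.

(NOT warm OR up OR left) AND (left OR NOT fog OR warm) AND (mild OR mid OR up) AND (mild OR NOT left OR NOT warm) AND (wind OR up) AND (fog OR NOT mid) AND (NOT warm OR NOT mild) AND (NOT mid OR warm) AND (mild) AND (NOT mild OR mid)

(mild) alone gives mild = true.
(NOT warm) alone gives warm = false.
(NOT mid) alone gives mid = false.
That conflicts with the unit clause (mid).

UNSATISFIABLE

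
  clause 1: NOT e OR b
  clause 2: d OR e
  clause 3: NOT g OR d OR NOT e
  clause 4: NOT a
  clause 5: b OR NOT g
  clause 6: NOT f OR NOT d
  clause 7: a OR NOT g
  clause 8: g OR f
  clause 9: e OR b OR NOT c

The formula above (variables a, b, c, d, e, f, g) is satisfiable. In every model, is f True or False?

Suppose f = false.
The clause (NOT a) is unit, so a = false.
The clause (NOT g) is unit, so g = false.
That conflicts with the unit clause (g).
So every satisfying assignment has f = True.

True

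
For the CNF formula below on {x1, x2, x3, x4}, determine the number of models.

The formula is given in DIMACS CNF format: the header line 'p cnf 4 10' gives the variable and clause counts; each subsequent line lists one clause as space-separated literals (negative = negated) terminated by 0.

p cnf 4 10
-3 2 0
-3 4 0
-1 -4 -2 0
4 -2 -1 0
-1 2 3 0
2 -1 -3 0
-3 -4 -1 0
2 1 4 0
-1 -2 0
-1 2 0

4

There are 2^4 = 16 truth assignments over (x1, x2, x3, x4).
Check each against the 10 clauses (columns in the order x1, x2, x3, x4):
  F F F F  ✗ fails (x2 ∨ x1 ∨ x4)
  F F F T  ✓ satisfies all
  F F T F  ✗ fails (¬x3 ∨ x2)
  F F T T  ✗ fails (¬x3 ∨ x2)
  F T F F  ✓ satisfies all
  F T F T  ✓ satisfies all
  F T T F  ✗ fails (¬x3 ∨ x4)
  F T T T  ✓ satisfies all
  T F F F  ✗ fails (¬x1 ∨ x2 ∨ x3)
  T F F T  ✗ fails (¬x1 ∨ x2 ∨ x3)
  T F T F  ✗ fails (¬x3 ∨ x2)
  T F T T  ✗ fails (¬x3 ∨ x2)
  T T F F  ✗ fails (x4 ∨ ¬x2 ∨ ¬x1)
  T T F T  ✗ fails (¬x1 ∨ ¬x4 ∨ ¬x2)
  T T T F  ✗ fails (¬x3 ∨ x4)
  T T T T  ✗ fails (¬x1 ∨ ¬x4 ∨ ¬x2)
4 of the 16 rows are models.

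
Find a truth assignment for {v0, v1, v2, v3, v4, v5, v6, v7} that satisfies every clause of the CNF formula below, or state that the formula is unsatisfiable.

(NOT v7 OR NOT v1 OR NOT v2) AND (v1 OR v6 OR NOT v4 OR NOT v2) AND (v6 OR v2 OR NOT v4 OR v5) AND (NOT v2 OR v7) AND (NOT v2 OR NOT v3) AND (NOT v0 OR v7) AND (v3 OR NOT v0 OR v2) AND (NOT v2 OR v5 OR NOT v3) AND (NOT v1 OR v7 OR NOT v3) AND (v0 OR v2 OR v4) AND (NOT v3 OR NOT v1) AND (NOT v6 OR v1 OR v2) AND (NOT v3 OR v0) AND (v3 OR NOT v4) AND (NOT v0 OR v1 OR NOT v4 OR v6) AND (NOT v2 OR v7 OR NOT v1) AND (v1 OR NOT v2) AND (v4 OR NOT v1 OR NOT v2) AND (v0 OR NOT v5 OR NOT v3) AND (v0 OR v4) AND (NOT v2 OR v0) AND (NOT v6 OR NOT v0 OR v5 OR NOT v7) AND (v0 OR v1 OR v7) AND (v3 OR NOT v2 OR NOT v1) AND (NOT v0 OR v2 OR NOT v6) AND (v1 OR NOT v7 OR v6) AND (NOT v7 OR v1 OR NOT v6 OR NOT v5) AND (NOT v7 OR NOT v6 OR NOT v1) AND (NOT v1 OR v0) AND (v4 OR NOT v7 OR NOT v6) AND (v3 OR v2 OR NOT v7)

Try v2 = false.
Try v0 = false.
Unit clause (v4) forces v4 = true.
Unit clause (NOT v3) forces v3 = false.
Now (v3) is unsatisfied and unit — conflict.
So v0 must be the other value — set v0 = true.
Unit clause (v7) forces v7 = true.
Unit clause (v3) forces v3 = true.
Unit clause (NOT v1) forces v1 = false.
Unit clause (NOT v6) forces v6 = false.
Now (v6) is unsatisfied and unit — conflict.
Neither v0 = true nor v0 = false works.
So v2 must be the other value — set v2 = true.
Unit clause (v7) forces v7 = true.
Unit clause (NOT v1) forces v1 = false.
Now (v1) is unsatisfied and unit — conflict.
Neither v2 = true nor v2 = false works.

UNSATISFIABLE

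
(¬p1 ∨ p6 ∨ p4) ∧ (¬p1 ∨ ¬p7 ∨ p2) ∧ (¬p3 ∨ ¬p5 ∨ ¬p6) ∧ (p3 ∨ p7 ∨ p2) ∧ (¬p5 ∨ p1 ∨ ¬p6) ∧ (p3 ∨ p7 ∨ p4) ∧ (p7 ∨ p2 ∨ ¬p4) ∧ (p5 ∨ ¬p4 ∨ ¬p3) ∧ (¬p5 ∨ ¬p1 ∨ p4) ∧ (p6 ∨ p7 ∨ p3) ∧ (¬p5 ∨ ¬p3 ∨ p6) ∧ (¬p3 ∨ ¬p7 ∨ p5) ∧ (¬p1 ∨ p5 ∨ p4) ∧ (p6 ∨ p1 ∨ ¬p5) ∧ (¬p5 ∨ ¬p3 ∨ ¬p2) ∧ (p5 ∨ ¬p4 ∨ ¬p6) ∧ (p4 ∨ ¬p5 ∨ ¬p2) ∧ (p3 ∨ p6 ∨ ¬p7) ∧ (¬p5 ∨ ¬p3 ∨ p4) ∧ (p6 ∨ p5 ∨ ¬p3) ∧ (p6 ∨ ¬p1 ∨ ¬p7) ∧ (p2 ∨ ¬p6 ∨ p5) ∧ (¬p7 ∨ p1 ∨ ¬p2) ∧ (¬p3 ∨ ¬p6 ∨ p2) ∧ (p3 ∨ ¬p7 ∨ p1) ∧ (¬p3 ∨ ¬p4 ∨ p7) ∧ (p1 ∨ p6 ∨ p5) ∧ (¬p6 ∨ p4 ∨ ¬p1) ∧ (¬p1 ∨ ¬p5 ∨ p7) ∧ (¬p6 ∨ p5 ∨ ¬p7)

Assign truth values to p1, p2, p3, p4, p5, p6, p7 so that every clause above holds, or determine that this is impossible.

p1=True, p2=True, p3=False, p4=True, p5=True, p6=True, p7=True

Branch on p1: set p1 = True.
Branch on p6: set p6 = True.
From the singleton clause (p4), p4 = True.
From the singleton clause (p5), p5 = True.
From the singleton clause (¬p3), p3 = False.
From the singleton clause (p7), p7 = True.
From the singleton clause (p2), p2 = True.
Every clause now holds.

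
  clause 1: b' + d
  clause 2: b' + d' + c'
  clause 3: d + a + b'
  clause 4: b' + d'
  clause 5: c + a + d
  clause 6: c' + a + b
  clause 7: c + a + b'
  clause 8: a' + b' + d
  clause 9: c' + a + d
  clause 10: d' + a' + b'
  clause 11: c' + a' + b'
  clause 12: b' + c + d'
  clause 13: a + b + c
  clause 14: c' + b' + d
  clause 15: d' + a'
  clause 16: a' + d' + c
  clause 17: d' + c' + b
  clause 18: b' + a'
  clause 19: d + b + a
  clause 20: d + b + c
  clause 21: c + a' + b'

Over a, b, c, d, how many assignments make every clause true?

There are 2^4 = 16 truth assignments over (a, b, c, d).
Check each against the 21 clauses (columns in the order a, b, c, d):
  F F F F  ✗ fails (c + a + d)
  F F F T  ✗ fails (a + b + c)
  F F T F  ✗ fails (c' + a + b)
  F F T T  ✗ fails (c' + a + b)
  F T F F  ✗ fails (b' + d)
  F T F T  ✗ fails (b' + d')
  F T T F  ✗ fails (b' + d)
  F T T T  ✗ fails (b' + d' + c')
  T F F F  ✗ fails (d + b + c)
  T F F T  ✗ fails (d' + a')
  T F T F  ✓ satisfies all
  T F T T  ✗ fails (d' + a')
  T T F F  ✗ fails (b' + d)
  T T F T  ✗ fails (b' + d')
  T T T F  ✗ fails (b' + d)
  T T T T  ✗ fails (b' + d' + c')
1 of the 16 rows is a model.

1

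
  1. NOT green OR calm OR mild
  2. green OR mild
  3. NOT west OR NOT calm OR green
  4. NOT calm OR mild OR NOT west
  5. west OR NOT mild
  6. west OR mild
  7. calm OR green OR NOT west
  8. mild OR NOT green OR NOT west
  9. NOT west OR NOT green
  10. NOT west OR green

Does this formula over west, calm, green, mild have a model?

Branch on green: set green = true.
The clause (NOT west) is unit, so west = false.
The clause (NOT mild) is unit, so mild = false.
But (mild) is also a unit clause — contradiction.
So green must be the other value — set green = false.
The clause (mild) is unit, so mild = true.
The clause (west) is unit, so west = true.
But (NOT west) is also a unit clause — contradiction.
Neither green = true nor green = false works.
No assignment satisfies every clause.

No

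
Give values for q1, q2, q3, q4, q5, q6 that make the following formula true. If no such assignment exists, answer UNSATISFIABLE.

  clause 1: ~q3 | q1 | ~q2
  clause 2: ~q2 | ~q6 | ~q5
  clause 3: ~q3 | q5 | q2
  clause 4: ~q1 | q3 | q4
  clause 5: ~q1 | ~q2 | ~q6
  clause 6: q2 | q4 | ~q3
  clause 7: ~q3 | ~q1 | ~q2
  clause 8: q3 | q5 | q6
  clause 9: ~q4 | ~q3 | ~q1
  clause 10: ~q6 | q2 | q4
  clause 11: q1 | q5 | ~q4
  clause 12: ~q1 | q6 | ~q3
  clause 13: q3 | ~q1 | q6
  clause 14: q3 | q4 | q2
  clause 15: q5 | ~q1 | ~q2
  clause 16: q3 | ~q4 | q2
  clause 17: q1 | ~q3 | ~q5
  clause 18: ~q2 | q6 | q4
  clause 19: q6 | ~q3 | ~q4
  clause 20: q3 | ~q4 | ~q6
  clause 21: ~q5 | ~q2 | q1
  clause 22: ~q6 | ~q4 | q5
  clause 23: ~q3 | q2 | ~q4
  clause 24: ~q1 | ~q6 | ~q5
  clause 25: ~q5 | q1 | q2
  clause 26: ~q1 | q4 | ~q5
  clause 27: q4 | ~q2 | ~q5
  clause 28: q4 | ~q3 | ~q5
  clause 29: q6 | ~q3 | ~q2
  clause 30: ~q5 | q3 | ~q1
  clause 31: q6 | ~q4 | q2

q1=0,  q2=1,  q3=0,  q4=0,  q5=0,  q6=1

Try q3 = 0.
Try q1 = 0.
Try q5 = 0.
From the singleton clause (q6), q6 = 1.
From the singleton clause (~q4), q4 = 0.
From the singleton clause (q2), q2 = 1.
Every clause now holds.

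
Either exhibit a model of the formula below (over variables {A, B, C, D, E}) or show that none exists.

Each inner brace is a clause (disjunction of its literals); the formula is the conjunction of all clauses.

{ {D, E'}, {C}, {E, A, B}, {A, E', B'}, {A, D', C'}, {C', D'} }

From the singleton clause (C), C = 1.
From the singleton clause (D'), D = 0.
From the singleton clause (E'), E = 0.
Try A = 1.
Every clause is now satisfied; B is unconstrained.

A=1,  B=0,  C=1,  D=0,  E=0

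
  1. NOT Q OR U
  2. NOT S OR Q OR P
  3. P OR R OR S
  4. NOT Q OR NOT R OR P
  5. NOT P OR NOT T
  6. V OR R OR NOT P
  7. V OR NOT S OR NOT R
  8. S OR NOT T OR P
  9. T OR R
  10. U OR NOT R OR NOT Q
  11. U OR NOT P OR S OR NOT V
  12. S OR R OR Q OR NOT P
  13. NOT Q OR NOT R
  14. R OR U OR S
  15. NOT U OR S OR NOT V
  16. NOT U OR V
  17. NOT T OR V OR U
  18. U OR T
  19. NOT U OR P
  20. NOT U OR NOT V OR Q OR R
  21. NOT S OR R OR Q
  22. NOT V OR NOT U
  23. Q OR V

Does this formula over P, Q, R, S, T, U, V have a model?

No, unsatisfiable

Suppose Q = false.
The clause (V) is unit, so V = true.
The clause (NOT U) is unit, so U = false.
The clause (T) is unit, so T = true.
The clause (NOT P) is unit, so P = false.
The clause (NOT S) is unit, so S = false.
Now (S) is unsatisfied and unit — conflict.
That branch fails; take Q = true instead.
The clause (U) is unit, so U = true.
The clause (NOT R) is unit, so R = false.
The clause (T) is unit, so T = true.
The clause (NOT P) is unit, so P = false.
Now (P) is unsatisfied and unit — conflict.
Neither Q = true nor Q = false works.
No assignment satisfies every clause.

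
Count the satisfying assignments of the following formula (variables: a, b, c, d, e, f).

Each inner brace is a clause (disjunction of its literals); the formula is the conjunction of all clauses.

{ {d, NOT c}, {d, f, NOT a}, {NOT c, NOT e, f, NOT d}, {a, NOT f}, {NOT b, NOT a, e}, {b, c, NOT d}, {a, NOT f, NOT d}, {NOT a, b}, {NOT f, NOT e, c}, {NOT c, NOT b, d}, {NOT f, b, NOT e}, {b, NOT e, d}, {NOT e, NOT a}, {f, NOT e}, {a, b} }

There are 2^6 = 64 truth assignments over (a, b, c, d, e, f).
Split on c. With c = true, the clauses containing c are satisfied and NOT c drops from the rest; 1 of the 2^5 = 32 assignments to the other variables satisfy what remains.
With c = false, by the same count on the reduced clause set, 2 assignments work.
(One model: a=F, b=T, c=F, d=F, e=F, f=F.)
Total: 1 + 2 = 3.

3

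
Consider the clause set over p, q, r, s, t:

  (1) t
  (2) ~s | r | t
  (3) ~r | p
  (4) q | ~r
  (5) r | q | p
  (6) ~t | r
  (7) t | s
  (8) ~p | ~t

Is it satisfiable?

No

(t) alone gives t = 1.
(r) alone gives r = 1.
(p) alone gives p = 1.
But (~p) is also a unit clause — contradiction.
No assignment satisfies every clause.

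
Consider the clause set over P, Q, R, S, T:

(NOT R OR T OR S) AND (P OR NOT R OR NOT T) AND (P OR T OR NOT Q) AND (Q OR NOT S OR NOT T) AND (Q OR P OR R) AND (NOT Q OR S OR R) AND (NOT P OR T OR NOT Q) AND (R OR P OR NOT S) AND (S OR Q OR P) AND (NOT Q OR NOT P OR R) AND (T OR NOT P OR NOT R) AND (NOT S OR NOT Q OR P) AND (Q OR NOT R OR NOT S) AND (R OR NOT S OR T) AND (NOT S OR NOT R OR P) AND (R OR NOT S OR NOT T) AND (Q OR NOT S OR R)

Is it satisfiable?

Try R = true.
Try T = true.
From the singleton clause (P), P = true.
Try Q = true.
All clauses hold; S can take either value.
A satisfying assignment: P=true,  Q=true,  R=true,  S=true,  T=true.

Yes, satisfiable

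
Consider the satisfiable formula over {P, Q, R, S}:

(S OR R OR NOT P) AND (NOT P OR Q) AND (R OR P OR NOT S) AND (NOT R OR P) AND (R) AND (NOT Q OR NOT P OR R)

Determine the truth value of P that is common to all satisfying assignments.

Suppose P = false.
Unit clause (NOT R) forces R = false.
Now (R) is unsatisfied and unit — conflict.
So every satisfying assignment has P = True.

True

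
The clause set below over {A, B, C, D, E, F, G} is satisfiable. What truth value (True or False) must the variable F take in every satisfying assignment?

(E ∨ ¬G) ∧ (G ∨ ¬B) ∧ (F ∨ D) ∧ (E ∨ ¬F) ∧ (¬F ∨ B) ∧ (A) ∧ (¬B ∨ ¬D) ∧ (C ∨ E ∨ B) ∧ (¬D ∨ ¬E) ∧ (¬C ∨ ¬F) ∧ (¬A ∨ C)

False

Suppose F = True.
Unit clause (E) forces E = True.
Unit clause (B) forces B = True.
Unit clause (G) forces G = True.
Unit clause (A) forces A = True.
Unit clause (¬D) forces D = False.
Unit clause (¬C) forces C = False.
That conflicts with the unit clause (C).
So every satisfying assignment has F = False.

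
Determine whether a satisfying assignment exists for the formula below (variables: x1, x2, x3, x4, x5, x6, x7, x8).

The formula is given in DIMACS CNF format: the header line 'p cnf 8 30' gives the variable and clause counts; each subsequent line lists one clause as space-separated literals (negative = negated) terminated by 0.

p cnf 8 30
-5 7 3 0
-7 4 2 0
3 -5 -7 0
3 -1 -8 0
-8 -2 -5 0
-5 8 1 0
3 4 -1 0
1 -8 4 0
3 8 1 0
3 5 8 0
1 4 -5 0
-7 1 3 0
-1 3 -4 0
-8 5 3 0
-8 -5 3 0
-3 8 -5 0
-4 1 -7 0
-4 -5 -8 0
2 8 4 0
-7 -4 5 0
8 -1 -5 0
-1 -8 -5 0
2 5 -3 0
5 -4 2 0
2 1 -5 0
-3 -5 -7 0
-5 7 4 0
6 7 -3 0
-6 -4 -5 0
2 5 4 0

Suppose x5 = False.
Suppose x3 = True.
(x2) alone gives x2 = True.
Suppose x7 = False.
(x6) alone gives x6 = True.
Suppose x1 = True.
No clause remains; x4, x8 are free.
A satisfying assignment: x1: True, x2: True, x3: True, x4: True, x5: False, x6: True, x7: False, x8: False.

Yes, satisfiable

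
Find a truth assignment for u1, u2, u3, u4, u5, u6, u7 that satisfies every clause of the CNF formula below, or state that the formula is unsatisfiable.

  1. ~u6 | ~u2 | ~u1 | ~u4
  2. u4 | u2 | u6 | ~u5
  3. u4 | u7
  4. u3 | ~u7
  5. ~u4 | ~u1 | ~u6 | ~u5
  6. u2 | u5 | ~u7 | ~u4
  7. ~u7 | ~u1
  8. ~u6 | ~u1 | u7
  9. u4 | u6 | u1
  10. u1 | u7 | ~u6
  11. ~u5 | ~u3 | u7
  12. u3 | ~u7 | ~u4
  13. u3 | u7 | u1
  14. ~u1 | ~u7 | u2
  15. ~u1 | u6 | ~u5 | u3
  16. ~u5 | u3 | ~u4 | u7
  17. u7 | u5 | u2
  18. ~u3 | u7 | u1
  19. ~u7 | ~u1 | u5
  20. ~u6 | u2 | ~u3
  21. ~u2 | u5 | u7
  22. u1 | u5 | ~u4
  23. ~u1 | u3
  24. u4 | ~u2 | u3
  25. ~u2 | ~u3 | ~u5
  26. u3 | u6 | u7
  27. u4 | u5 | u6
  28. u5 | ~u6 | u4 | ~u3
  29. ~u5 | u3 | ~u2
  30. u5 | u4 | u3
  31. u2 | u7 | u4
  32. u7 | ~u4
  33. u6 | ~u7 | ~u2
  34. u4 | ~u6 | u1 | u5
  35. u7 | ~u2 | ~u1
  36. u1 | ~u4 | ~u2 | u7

u1=0,  u2=0,  u3=1,  u4=1,  u5=1,  u6=0,  u7=1

Branch on u4: set u4 = 1.
The clause (u7) is unit, so u7 = 1.
The clause (u3) is unit, so u3 = 1.
The clause (~u1) is unit, so u1 = 0.
The clause (u5) is unit, so u5 = 1.
The clause (~u2) is unit, so u2 = 0.
The clause (~u6) is unit, so u6 = 0.
All clauses are satisfied.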